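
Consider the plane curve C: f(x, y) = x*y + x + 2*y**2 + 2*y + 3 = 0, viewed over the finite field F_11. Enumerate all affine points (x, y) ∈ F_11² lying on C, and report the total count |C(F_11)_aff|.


Affine F_11-points: {(2, 1), (2, 8), (6, 2), (6, 5), (7, 3), (7, 9), (8, 0), (8, 6), (9, 4), (9, 7)}; count = 10.

For each of the 121 pairs (x, y) ∈ F_11², evaluate f(x, y) mod 11. Record the zeros.
  x = 0: [0↦3, 1↦7, 2↦4, 3↦5, 4↦10, 5↦8, 6↦10, 7↦5, 8↦4, 9↦7, 10↦3]  zeros at y ∈ ∅
  x = 1: [0↦4, 1↦9, 2↦7, 3↦9, 4↦4, 5↦3, 6↦6, 7↦2, 8↦2, 9↦6, 10↦3]  zeros at y ∈ ∅
  x = 2: [0↦5, 1↦0, 2↦10, 3↦2, 4↦9, 5↦9, 6↦2, 7↦10, 8↦0, 9↦5, 10↦3]  zeros at y ∈ {1, 8}
  x = 3: [0↦6, 1↦2, 2↦2, 3↦6, 4↦3, 5↦4, 6↦9, 7↦7, 8↦9, 9↦4, 10↦3]  zeros at y ∈ ∅
  x = 4: [0↦7, 1↦4, 2↦5, 3↦10, 4↦8, 5↦10, 6↦5, 7↦4, 8↦7, 9↦3, 10↦3]  zeros at y ∈ ∅
  x = 5: [0↦8, 1↦6, 2↦8, 3↦3, 4↦2, 5↦5, 6↦1, 7↦1, 8↦5, 9↦2, 10↦3]  zeros at y ∈ ∅
  x = 6: [0↦9, 1↦8, 2↦0, 3↦7, 4↦7, 5↦0, 6↦8, 7↦9, 8↦3, 9↦1, 10↦3]  zeros at y ∈ {2, 5}
  x = 7: [0↦10, 1↦10, 2↦3, 3↦0, 4↦1, 5↦6, 6↦4, 7↦6, 8↦1, 9↦0, 10↦3]  zeros at y ∈ {3, 9}
  x = 8: [0↦0, 1↦1, 2↦6, 3↦4, 4↦6, 5↦1, 6↦0, 7↦3, 8↦10, 9↦10, 10↦3]  zeros at y ∈ {0, 6}
  x = 9: [0↦1, 1↦3, 2↦9, 3↦8, 4↦0, 5↦7, 6↦7, 7↦0, 8↦8, 9↦9, 10↦3]  zeros at y ∈ {4, 7}
  x = 10: [0↦2, 1↦5, 2↦1, 3↦1, 4↦5, 5↦2, 6↦3, 7↦8, 8↦6, 9↦8, 10↦3]  zeros at y ∈ ∅
Collecting zeros: affine points = {(2, 1), (2, 8), (6, 2), (6, 5), (7, 3), (7, 9), (8, 0), (8, 6), (9, 4), (9, 7)}.
Total count |C(F_11)_aff| = 10.


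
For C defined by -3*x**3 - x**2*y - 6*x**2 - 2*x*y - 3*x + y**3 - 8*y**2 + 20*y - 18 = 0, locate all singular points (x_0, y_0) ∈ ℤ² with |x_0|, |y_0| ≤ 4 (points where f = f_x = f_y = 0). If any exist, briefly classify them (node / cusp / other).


Singular points: {(-1, 3)}; classification: cusp.

Compute partial derivatives:
  f_x = -9*x**2 - 2*x*y - 12*x - 2*y - 3.
  f_y = -x**2 - 2*x + 3*y**2 - 16*y + 20.
Scan x_0 ∈ {−4, ..., 4}. For each x_0, f_y(x_0, y) is a polynomial in y; find its integer roots y ∈ {−4, ..., 4}, then test f_x and f at those candidates.
  x = -4: f_y(-4, y) = 3*y**2 - 16*y + 12; no integer root y with |y| ≤ 4.
  x = -3: f_y(-3, y) = 3*y**2 - 16*y + 17; no integer root y with |y| ≤ 4.
  x = -2: f_y(-2, y) = 3*y**2 - 16*y + 20; vanishes at y ∈ {2}. (-2, 2): f_x = -11 ≠ 0.
  x = -1: f_y(-1, y) = 3*y**2 - 16*y + 21; vanishes at y ∈ {3}. (-1, 3): f_x = 0, f = 0 — SINGULAR.
  x = 0: f_y(0, y) = 3*y**2 - 16*y + 20; vanishes at y ∈ {2}. (0, 2): f_x = -7 ≠ 0.
  x = 1: f_y(1, y) = 3*y**2 - 16*y + 17; no integer root y with |y| ≤ 4.
  x = 2: f_y(2, y) = 3*y**2 - 16*y + 12; no integer root y with |y| ≤ 4.
  x = 3: f_y(3, y) = 3*y**2 - 16*y + 5; no integer root y with |y| ≤ 4.
  x = 4: f_y(4, y) = 3*y**2 - 16*y - 4; no integer root y with |y| ≤ 4.
Only singular point on the grid: (-1, 3).
Classify: substitute x = -1 + u, y = 3 + v and expand: f = -3*u**3 - u**2*v + v**3 + v**2.
No constant or linear terms (consistent with a singular point). Quadratic part: v**2. Cubic part: -3*u**3 - u**2*v + v**3.
The quadratic part v**2 is a perfect square, so there is a single (double) tangent line v = 0, i.e. y = 3. Restricting the cubic part to that line (v = 0) leaves -3*u**3 ≠ 0, so f is not divisible by v and the branch is v² ≈ 3*u**3 to lowest order — this is a cusp.
Classification: cusp.


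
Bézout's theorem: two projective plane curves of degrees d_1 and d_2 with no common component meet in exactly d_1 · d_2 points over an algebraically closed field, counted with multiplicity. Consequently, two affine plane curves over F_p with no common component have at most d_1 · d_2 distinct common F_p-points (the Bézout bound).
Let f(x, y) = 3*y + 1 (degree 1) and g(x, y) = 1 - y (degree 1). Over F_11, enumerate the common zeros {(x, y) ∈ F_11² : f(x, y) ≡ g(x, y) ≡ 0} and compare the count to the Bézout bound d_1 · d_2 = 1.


Common zeros: ∅; count = 0; Bézout bound = 1.

deg(f) = 1, deg(g) = 1, so Bézout bound = 1.
Scan x ∈ F_11. For each x, list the y ∈ F_11 with f(x, y) ≡ 0 and those with g(x, y) ≡ 0 (mod 11); the common zeros in that column are the intersection.
  x = 0: f ≡ 0 at y ∈ {7}; g ≡ 0 at y ∈ {1}; common: ∅.
  x = 1: f ≡ 0 at y ∈ {7}; g ≡ 0 at y ∈ {1}; common: ∅.
  x = 2: f ≡ 0 at y ∈ {7}; g ≡ 0 at y ∈ {1}; common: ∅.
  x = 3: f ≡ 0 at y ∈ {7}; g ≡ 0 at y ∈ {1}; common: ∅.
  x = 4: f ≡ 0 at y ∈ {7}; g ≡ 0 at y ∈ {1}; common: ∅.
  x = 5: f ≡ 0 at y ∈ {7}; g ≡ 0 at y ∈ {1}; common: ∅.
  x = 6: f ≡ 0 at y ∈ {7}; g ≡ 0 at y ∈ {1}; common: ∅.
  x = 7: f ≡ 0 at y ∈ {7}; g ≡ 0 at y ∈ {1}; common: ∅.
  x = 8: f ≡ 0 at y ∈ {7}; g ≡ 0 at y ∈ {1}; common: ∅.
  x = 9: f ≡ 0 at y ∈ {7}; g ≡ 0 at y ∈ {1}; common: ∅.
  x = 10: f ≡ 0 at y ∈ {7}; g ≡ 0 at y ∈ {1}; common: ∅.
Collecting: common zeros = ∅, so the count is 0.
Comparison with the Bézout bound: 0 ≤ 1 = deg(f)·deg(g), as expected for curves with no common component (the affine F_11-count falls short of the bound because intersections may lie at infinity, over extension fields, or carry multiplicity).


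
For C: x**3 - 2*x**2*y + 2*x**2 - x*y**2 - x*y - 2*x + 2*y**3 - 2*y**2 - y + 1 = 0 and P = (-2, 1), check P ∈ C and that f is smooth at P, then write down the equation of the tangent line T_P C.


Tangent line at P: 8*x - y + 17 = 0.

Step 1: f(-2, 1) = 0, so P lies on C.
Step 2: partial derivatives
  f_x(x, y) = 3*x**2 - 4*x*y + 4*x - y**2 - y - 2, f_y(x, y) = -2*x**2 - 2*x*y - x + 6*y**2 - 4*y - 1.
  f_x(P) = 8, f_y(P) = -1 (gradient nonzero, so P is smooth).
Step 3: tangent line at P: 8·(x − -2) + -1·(y − 1) = 0.
Expanding: 8*x - y + 17 = 0.


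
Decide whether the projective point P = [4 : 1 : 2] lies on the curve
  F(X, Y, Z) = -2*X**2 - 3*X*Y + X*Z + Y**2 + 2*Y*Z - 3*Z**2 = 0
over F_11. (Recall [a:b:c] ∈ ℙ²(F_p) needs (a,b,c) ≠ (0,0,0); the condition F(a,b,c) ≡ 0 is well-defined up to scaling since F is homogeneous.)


F(4,1,2) ≡ 1 (mod 11); P is NOT on the curve.

Evaluate F(4, 1, 2) term-by-term (mod 11).
  -2*X**2 ↦ -2·16·1·1 = -32
  -3*X*Y ↦ -3·4·1·1 = -12
  X*Z ↦ 1·4·1·2 = 8
  Y**2 ↦ 1·1·1·1 = 1
  2*Y*Z ↦ 2·1·1·2 = 4
  -3*Z**2 ↦ -3·1·1·4 = -12
Sum: F(4, 1, 2) = (-32) + (-12) + (8) + (1) + (4) + (-12) = -43.
Reducing mod 11: -43 ≡ 1 (mod 11).
Since F(a, b, c) ≡ 1 ≠ 0 (mod 11), P does NOT lie on the curve.


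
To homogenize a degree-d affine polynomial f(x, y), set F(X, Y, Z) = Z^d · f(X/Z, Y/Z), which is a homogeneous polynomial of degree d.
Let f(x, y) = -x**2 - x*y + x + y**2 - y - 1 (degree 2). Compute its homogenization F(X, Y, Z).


F(X, Y, Z) = -X**2 - X*Y + X*Z + Y**2 - Y*Z - Z**2

deg(f) = 2.
Substitute x = X/Z, y = Y/Z into f, then multiply by Z^2.
  monomial -1·x^2·y^0 ↦ -1·X^2·Y^0·Z^0.
  monomial -1·x^1·y^1 ↦ -1·X^1·Y^1·Z^0.
  monomial 1·x^1·y^0 ↦ 1·X^1·Y^0·Z^1.
  monomial 1·x^0·y^2 ↦ 1·X^0·Y^2·Z^0.
  monomial -1·x^0·y^1 ↦ -1·X^0·Y^1·Z^1.
  monomial -1·x^0·y^0 ↦ -1·X^0·Y^0·Z^2.
Collecting: F(X, Y, Z) = -X**2 - X*Y + X*Z + Y**2 - Y*Z - Z**2.


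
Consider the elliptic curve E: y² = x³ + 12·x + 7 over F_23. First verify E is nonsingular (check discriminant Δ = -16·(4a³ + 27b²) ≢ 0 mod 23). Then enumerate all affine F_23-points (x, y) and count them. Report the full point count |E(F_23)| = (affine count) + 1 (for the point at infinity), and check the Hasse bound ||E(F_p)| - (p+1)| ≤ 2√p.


Affine points = {(2, 4), (2, 19), (3, 1), (3, 22), (4, 2), (4, 21), (5, 10), (5, 13), (9, 4), (9, 19), (10, 0), (12, 4), (12, 19), (17, 8), (17, 15), (18, 11), (18, 12), (20, 6), (20, 17)}; affine count = 19; |E(F_23)| = 20.

Discriminant check: Δ ∝ 4a³ + 27b² = 4·12³ + 27·7² = 4·1728 + 27·49 ≡ 1 (mod 23). Nonzero ⇒ E is nonsingular.
For each x ∈ F_23, compute rhs = x³ + 12·x + 7 mod 23, then count y ∈ F_23 with y² ≡ rhs.
  x = 0: rhs = 7, matching y values: none (0 points).
  x = 1: rhs = 20, matching y values: none (0 points).
  x = 2: rhs = 16, matching y values: 4, 19 (2 points).
  x = 3: rhs = 1, matching y values: 1, 22 (2 points).
  x = 4: rhs = 4, matching y values: 2, 21 (2 points).
  x = 5: rhs = 8, matching y values: 10, 13 (2 points).
  x = 6: rhs = 19, matching y values: none (0 points).
  x = 7: rhs = 20, matching y values: none (0 points).
  x = 8: rhs = 17, matching y values: none (0 points).
  x = 9: rhs = 16, matching y values: 4, 19 (2 points).
  x = 10: rhs = 0, matching y values: 0 (1 points).
  x = 11: rhs = 21, matching y values: none (0 points).
  x = 12: rhs = 16, matching y values: 4, 19 (2 points).
  x = 13: rhs = 14, matching y values: none (0 points).
  x = 14: rhs = 21, matching y values: none (0 points).
  x = 15: rhs = 20, matching y values: none (0 points).
  x = 16: rhs = 17, matching y values: none (0 points).
  x = 17: rhs = 18, matching y values: 8, 15 (2 points).
  x = 18: rhs = 6, matching y values: 11, 12 (2 points).
  x = 19: rhs = 10, matching y values: none (0 points).
  x = 20: rhs = 13, matching y values: 6, 17 (2 points).
  x = 21: rhs = 21, matching y values: none (0 points).
  x = 22: rhs = 17, matching y values: none (0 points).
Total affine count: 19.
Full point count |E(F_23)| = 19 + 1 = 20.
Hasse bound: |20 − (23+1)| = |-4| = 4 ≤ 2√23 ≈ 9.5917 ✓.


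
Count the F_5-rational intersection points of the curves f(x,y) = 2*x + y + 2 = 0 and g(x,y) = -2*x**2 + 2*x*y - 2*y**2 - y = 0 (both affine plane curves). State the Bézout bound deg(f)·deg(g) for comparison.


Common zeros: ∅; count = 0; Bézout bound = 2.

deg(f) = 1, deg(g) = 2, so Bézout bound = 2.
Scan x ∈ F_5. For each x, list the y ∈ F_5 with f(x, y) ≡ 0 and those with g(x, y) ≡ 0 (mod 5); the common zeros in that column are the intersection.
  x = 0: f ≡ 0 at y ∈ {3}; g ≡ 0 at y ∈ {0, 2}; common: ∅.
  x = 1: f ≡ 0 at y ∈ {1}; g ≡ 0 at y ∈ {4}; common: ∅.
  x = 2: f ≡ 0 at y ∈ {4}; g ≡ 0 at y ∈ {2}; common: ∅.
  x = 3: f ≡ 0 at y ∈ {2}; g ≡ 0 at y ∈ {1, 4}; common: ∅.
  x = 4: f ≡ 0 at y ∈ {0}; g ≡ 0 at y ∈ ∅; common: ∅.
Collecting: common zeros = ∅, so the count is 0.
Comparison with the Bézout bound: 0 ≤ 2 = deg(f)·deg(g), as expected for curves with no common component (the affine F_5-count falls short of the bound because intersections may lie at infinity, over extension fields, or carry multiplicity).


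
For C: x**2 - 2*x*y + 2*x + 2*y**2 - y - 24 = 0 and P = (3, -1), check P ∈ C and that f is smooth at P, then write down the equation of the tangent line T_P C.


Tangent line at P: 10*x - 11*y - 41 = 0.

Step 1: f(3, -1) = 0, so P lies on C.
Step 2: partial derivatives
  f_x(x, y) = 2*x - 2*y + 2, f_y(x, y) = -2*x + 4*y - 1.
  f_x(P) = 10, f_y(P) = -11 (gradient nonzero, so P is smooth).
Step 3: tangent line at P: 10·(x − 3) + -11·(y − -1) = 0.
Expanding: 10*x - 11*y - 41 = 0.


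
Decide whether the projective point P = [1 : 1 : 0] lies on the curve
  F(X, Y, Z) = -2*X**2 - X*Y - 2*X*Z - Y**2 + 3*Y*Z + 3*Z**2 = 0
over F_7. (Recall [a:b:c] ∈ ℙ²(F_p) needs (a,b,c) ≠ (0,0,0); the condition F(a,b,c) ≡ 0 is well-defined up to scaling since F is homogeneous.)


F(1,1,0) ≡ 3 (mod 7); P is NOT on the curve.

Evaluate F(1, 1, 0) term-by-term (mod 7).
  -2*X**2 ↦ -2·1·1·1 = -2
  -X*Y ↦ -1·1·1·1 = -1
  -2*X*Z ↦ -2·1·1·0 = 0
  -Y**2 ↦ -1·1·1·1 = -1
  3*Y*Z ↦ 3·1·1·0 = 0
  3*Z**2 ↦ 3·1·1·0 = 0
Sum: F(1, 1, 0) = (-2) + (-1) + (0) + (-1) + (0) + (0) = -4.
Reducing mod 7: -4 ≡ 3 (mod 7).
Since F(a, b, c) ≡ 3 ≠ 0 (mod 7), P does NOT lie on the curve.


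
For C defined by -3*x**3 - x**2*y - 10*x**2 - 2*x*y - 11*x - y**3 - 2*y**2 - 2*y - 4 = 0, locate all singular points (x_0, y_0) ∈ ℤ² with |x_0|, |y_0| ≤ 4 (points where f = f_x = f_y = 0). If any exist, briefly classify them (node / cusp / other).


Singular points: {(-1, -1)}; classification: cusp.

Compute partial derivatives:
  f_x = -9*x**2 - 2*x*y - 20*x - 2*y - 11.
  f_y = -x**2 - 2*x - 3*y**2 - 4*y - 2.
Scan x_0 ∈ {−4, ..., 4}. For each x_0, f_y(x_0, y) is a polynomial in y; find its integer roots y ∈ {−4, ..., 4}, then test f_x and f at those candidates.
  x = -4: f_y(-4, y) = -3*y**2 - 4*y - 10; no integer root y with |y| ≤ 4.
  x = -3: f_y(-3, y) = -3*y**2 - 4*y - 5; no integer root y with |y| ≤ 4.
  x = -2: f_y(-2, y) = -3*y**2 - 4*y - 2; no integer root y with |y| ≤ 4.
  x = -1: f_y(-1, y) = -3*y**2 - 4*y - 1; vanishes at y ∈ {-1}. (-1, -1): f_x = 0, f = 0 — SINGULAR.
  x = 0: f_y(0, y) = -3*y**2 - 4*y - 2; no integer root y with |y| ≤ 4.
  x = 1: f_y(1, y) = -3*y**2 - 4*y - 5; no integer root y with |y| ≤ 4.
  x = 2: f_y(2, y) = -3*y**2 - 4*y - 10; no integer root y with |y| ≤ 4.
  x = 3: f_y(3, y) = -3*y**2 - 4*y - 17; no integer root y with |y| ≤ 4.
  x = 4: f_y(4, y) = -3*y**2 - 4*y - 26; no integer root y with |y| ≤ 4.
Only singular point on the grid: (-1, -1).
Classify: substitute x = -1 + u, y = -1 + v and expand: f = -3*u**3 - u**2*v - v**3 + v**2.
No constant or linear terms (consistent with a singular point). Quadratic part: v**2. Cubic part: -3*u**3 - u**2*v - v**3.
The quadratic part v**2 is a perfect square, so there is a single (double) tangent line v = 0, i.e. y = -1. Restricting the cubic part to that line (v = 0) leaves -3*u**3 ≠ 0, so f is not divisible by v and the branch is v² ≈ 3*u**3 to lowest order — this is a cusp.
Classification: cusp.


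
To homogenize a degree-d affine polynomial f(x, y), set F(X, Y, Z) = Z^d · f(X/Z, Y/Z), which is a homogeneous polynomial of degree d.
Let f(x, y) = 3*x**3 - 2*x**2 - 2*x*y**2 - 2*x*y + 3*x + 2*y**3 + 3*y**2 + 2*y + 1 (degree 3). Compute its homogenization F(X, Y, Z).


F(X, Y, Z) = 3*X**3 - 2*X**2*Z - 2*X*Y**2 - 2*X*Y*Z + 3*X*Z**2 + 2*Y**3 + 3*Y**2*Z + 2*Y*Z**2 + Z**3

deg(f) = 3.
Substitute x = X/Z, y = Y/Z into f, then multiply by Z^3.
  monomial 3·x^3·y^0 ↦ 3·X^3·Y^0·Z^0.
  monomial -2·x^2·y^0 ↦ -2·X^2·Y^0·Z^1.
  monomial -2·x^1·y^2 ↦ -2·X^1·Y^2·Z^0.
  monomial -2·x^1·y^1 ↦ -2·X^1·Y^1·Z^1.
  monomial 3·x^1·y^0 ↦ 3·X^1·Y^0·Z^2.
  monomial 2·x^0·y^3 ↦ 2·X^0·Y^3·Z^0.
  monomial 3·x^0·y^2 ↦ 3·X^0·Y^2·Z^1.
  monomial 2·x^0·y^1 ↦ 2·X^0·Y^1·Z^2.
  monomial 1·x^0·y^0 ↦ 1·X^0·Y^0·Z^3.
Collecting: F(X, Y, Z) = 3*X**3 - 2*X**2*Z - 2*X*Y**2 - 2*X*Y*Z + 3*X*Z**2 + 2*Y**3 + 3*Y**2*Z + 2*Y*Z**2 + Z**3.


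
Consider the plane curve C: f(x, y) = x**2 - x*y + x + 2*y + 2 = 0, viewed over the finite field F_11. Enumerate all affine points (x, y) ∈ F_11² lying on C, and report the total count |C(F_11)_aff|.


Affine F_11-points: {(0, 10), (1, 7), (3, 3), (4, 0), (5, 7), (6, 0), (7, 5), (8, 5), (9, 10), (10, 3)}; count = 10.

For each of the 121 pairs (x, y) ∈ F_11², evaluate f(x, y) mod 11. Record the zeros.
  x = 0: [0↦2, 1↦4, 2↦6, 3↦8, 4↦10, 5↦1, 6↦3, 7↦5, 8↦7, 9↦9, 10↦0]  zeros at y ∈ {10}
  x = 1: [0↦4, 1↦5, 2↦6, 3↦7, 4↦8, 5↦9, 6↦10, 7↦0, 8↦1, 9↦2, 10↦3]  zeros at y ∈ {7}
  x = 2: [0↦8, 1↦8, 2↦8, 3↦8, 4↦8, 5↦8, 6↦8, 7↦8, 8↦8, 9↦8, 10↦8]  zeros at y ∈ ∅
  x = 3: [0↦3, 1↦2, 2↦1, 3↦0, 4↦10, 5↦9, 6↦8, 7↦7, 8↦6, 9↦5, 10↦4]  zeros at y ∈ {3}
  x = 4: [0↦0, 1↦9, 2↦7, 3↦5, 4↦3, 5↦1, 6↦10, 7↦8, 8↦6, 9↦4, 10↦2]  zeros at y ∈ {0}
  x = 5: [0↦10, 1↦7, 2↦4, 3↦1, 4↦9, 5↦6, 6↦3, 7↦0, 8↦8, 9↦5, 10↦2]  zeros at y ∈ {7}
  x = 6: [0↦0, 1↦7, 2↦3, 3↦10, 4↦6, 5↦2, 6↦9, 7↦5, 8↦1, 9↦8, 10↦4]  zeros at y ∈ {0}
  x = 7: [0↦3, 1↦9, 2↦4, 3↦10, 4↦5, 5↦0, 6↦6, 7↦1, 8↦7, 9↦2, 10↦8]  zeros at y ∈ {5}
  x = 8: [0↦8, 1↦2, 2↦7, 3↦1, 4↦6, 5↦0, 6↦5, 7↦10, 8↦4, 9↦9, 10↦3]  zeros at y ∈ {5}
  x = 9: [0↦4, 1↦8, 2↦1, 3↦5, 4↦9, 5↦2, 6↦6, 7↦10, 8↦3, 9↦7, 10↦0]  zeros at y ∈ {10}
  x = 10: [0↦2, 1↦5, 2↦8, 3↦0, 4↦3, 5↦6, 6↦9, 7↦1, 8↦4, 9↦7, 10↦10]  zeros at y ∈ {3}
Collecting zeros: affine points = {(0, 10), (1, 7), (3, 3), (4, 0), (5, 7), (6, 0), (7, 5), (8, 5), (9, 10), (10, 3)}.
Total count |C(F_11)_aff| = 10.


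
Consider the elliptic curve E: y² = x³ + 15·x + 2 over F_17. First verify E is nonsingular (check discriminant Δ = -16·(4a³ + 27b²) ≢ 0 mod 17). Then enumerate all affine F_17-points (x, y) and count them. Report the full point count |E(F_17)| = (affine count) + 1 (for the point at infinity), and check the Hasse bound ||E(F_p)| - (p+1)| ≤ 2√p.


Affine points = {(0, 6), (0, 11), (1, 1), (1, 16), (5, 7), (5, 10), (6, 6), (6, 11), (7, 5), (7, 12), (9, 4), (9, 13), (10, 8), (10, 9), (11, 6), (11, 11), (14, 7), (14, 10), (15, 7), (15, 10)}; affine count = 20; |E(F_17)| = 21.

Discriminant check: Δ ∝ 4a³ + 27b² = 4·15³ + 27·2² = 4·3375 + 27·4 ≡ 8 (mod 17). Nonzero ⇒ E is nonsingular.
For each x ∈ F_17, compute rhs = x³ + 15·x + 2 mod 17, then count y ∈ F_17 with y² ≡ rhs.
  x = 0: rhs = 2, matching y values: 6, 11 (2 points).
  x = 1: rhs = 1, matching y values: 1, 16 (2 points).
  x = 2: rhs = 6, matching y values: none (0 points).
  x = 3: rhs = 6, matching y values: none (0 points).
  x = 4: rhs = 7, matching y values: none (0 points).
  x = 5: rhs = 15, matching y values: 7, 10 (2 points).
  x = 6: rhs = 2, matching y values: 6, 11 (2 points).
  x = 7: rhs = 8, matching y values: 5, 12 (2 points).
  x = 8: rhs = 5, matching y values: none (0 points).
  x = 9: rhs = 16, matching y values: 4, 13 (2 points).
  x = 10: rhs = 13, matching y values: 8, 9 (2 points).
  x = 11: rhs = 2, matching y values: 6, 11 (2 points).
  x = 12: rhs = 6, matching y values: none (0 points).
  x = 13: rhs = 14, matching y values: none (0 points).
  x = 14: rhs = 15, matching y values: 7, 10 (2 points).
  x = 15: rhs = 15, matching y values: 7, 10 (2 points).
  x = 16: rhs = 3, matching y values: none (0 points).
Total affine count: 20.
Full point count |E(F_17)| = 20 + 1 = 21.
Hasse bound: |21 − (17+1)| = |3| = 3 ≤ 2√17 ≈ 8.2462 ✓.


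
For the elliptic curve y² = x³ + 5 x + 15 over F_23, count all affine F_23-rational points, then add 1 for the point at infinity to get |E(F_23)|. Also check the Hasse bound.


Affine points = {(5, 2), (5, 21), (6, 10), (6, 13), (7, 5), (7, 18), (12, 3), (12, 20), (13, 0), (14, 0), (18, 7), (18, 16), (19, 0), (22, 3), (22, 20)}; affine count = 15; |E(F_23)| = 16.

Discriminant check: Δ ∝ 4a³ + 27b² = 4·5³ + 27·15² = 4·125 + 27·225 ≡ 20 (mod 23). Nonzero ⇒ E is nonsingular.
For each x ∈ F_23, compute rhs = x³ + 5·x + 15 mod 23, then count y ∈ F_23 with y² ≡ rhs.
  x = 0: rhs = 15, matching y values: none (0 points).
  x = 1: rhs = 21, matching y values: none (0 points).
  x = 2: rhs = 10, matching y values: none (0 points).
  x = 3: rhs = 11, matching y values: none (0 points).
  x = 4: rhs = 7, matching y values: none (0 points).
  x = 5: rhs = 4, matching y values: 2, 21 (2 points).
  x = 6: rhs = 8, matching y values: 10, 13 (2 points).
  x = 7: rhs = 2, matching y values: 5, 18 (2 points).
  x = 8: rhs = 15, matching y values: none (0 points).
  x = 9: rhs = 7, matching y values: none (0 points).
  x = 10: rhs = 7, matching y values: none (0 points).
  x = 11: rhs = 21, matching y values: none (0 points).
  x = 12: rhs = 9, matching y values: 3, 20 (2 points).
  x = 13: rhs = 0, matching y values: 0 (1 points).
  x = 14: rhs = 0, matching y values: 0 (1 points).
  x = 15: rhs = 15, matching y values: none (0 points).
  x = 16: rhs = 5, matching y values: none (0 points).
  x = 17: rhs = 22, matching y values: none (0 points).
  x = 18: rhs = 3, matching y values: 7, 16 (2 points).
  x = 19: rhs = 0, matching y values: 0 (1 points).
  x = 20: rhs = 19, matching y values: none (0 points).
  x = 21: rhs = 20, matching y values: none (0 points).
  x = 22: rhs = 9, matching y values: 3, 20 (2 points).
Total affine count: 15.
Full point count |E(F_23)| = 15 + 1 = 16.
Hasse bound: |16 − (23+1)| = |-8| = 8 ≤ 2√23 ≈ 9.5917 ✓.


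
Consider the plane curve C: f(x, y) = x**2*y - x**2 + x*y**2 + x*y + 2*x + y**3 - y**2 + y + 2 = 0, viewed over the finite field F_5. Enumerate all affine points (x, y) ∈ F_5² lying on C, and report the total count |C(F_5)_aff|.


Affine F_5-points: {(2, 4), (3, 1), (4, 4)}; count = 3.

For each of the 25 pairs (x, y) ∈ F_5², evaluate f(x, y) mod 5. Record the zeros.
  x = 0: [0↦2, 1↦3, 2↦3, 3↦3, 4↦4]  zeros at y ∈ ∅
  x = 1: [0↦3, 1↦2, 2↦2, 3↦4, 4↦4]  zeros at y ∈ ∅
  x = 2: [0↦2, 1↦1, 2↦3, 3↦4, 4↦0]  zeros at y ∈ {4}
  x = 3: [0↦4, 1↦0, 2↦1, 3↦3, 4↦2]  zeros at y ∈ {1}
  x = 4: [0↦4, 1↦4, 2↦1, 3↦1, 4↦0]  zeros at y ∈ {4}
Collecting zeros: affine points = {(2, 4), (3, 1), (4, 4)}.
Total count |C(F_5)_aff| = 3.


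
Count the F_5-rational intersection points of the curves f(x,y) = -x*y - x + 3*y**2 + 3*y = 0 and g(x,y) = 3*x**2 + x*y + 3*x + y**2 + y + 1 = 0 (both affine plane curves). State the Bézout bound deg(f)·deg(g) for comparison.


Common zeros: {(1, 2), (4, 3)}; count = 2; Bézout bound = 4.

deg(f) = 2, deg(g) = 2, so Bézout bound = 4.
Scan x ∈ F_5. For each x, list the y ∈ F_5 with f(x, y) ≡ 0 and those with g(x, y) ≡ 0 (mod 5); the common zeros in that column are the intersection.
  x = 0: f ≡ 0 at y ∈ {0, 4}; g ≡ 0 at y ∈ ∅; common: ∅.
  x = 1: f ≡ 0 at y ∈ {2, 4}; g ≡ 0 at y ∈ {1, 2}; common: {2}.
  x = 2: f ≡ 0 at y ∈ {4}; g ≡ 0 at y ∈ ∅; common: ∅.
  x = 3: f ≡ 0 at y ∈ {1, 4}; g ≡ 0 at y ∈ ∅; common: ∅.
  x = 4: f ≡ 0 at y ∈ {3, 4}; g ≡ 0 at y ∈ {2, 3}; common: {3}.
Collecting: common zeros = {(1, 2), (4, 3)}, so the count is 2.
Comparison with the Bézout bound: 2 ≤ 4 = deg(f)·deg(g), as expected for curves with no common component (the affine F_5-count falls short of the bound because intersections may lie at infinity, over extension fields, or carry multiplicity).


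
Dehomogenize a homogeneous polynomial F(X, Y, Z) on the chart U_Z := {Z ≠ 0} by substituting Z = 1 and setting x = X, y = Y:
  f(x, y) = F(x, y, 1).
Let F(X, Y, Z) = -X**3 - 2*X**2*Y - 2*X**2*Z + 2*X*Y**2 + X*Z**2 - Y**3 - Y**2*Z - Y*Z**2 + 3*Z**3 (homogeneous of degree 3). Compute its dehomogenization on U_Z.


f(x, y) = -x**3 - 2*x**2*y - 2*x**2 + 2*x*y**2 + x - y**3 - y**2 - y + 3

On U_Z we set Z = 1. Each monomial c·X^i·Y^j·Z^k in F becomes c·x^i·y^j·1^k = c·x^i·y^j.
Substituting Z = 1: F(X, Y, 1) = -x**3 - 2*x**2*y - 2*x**2 + 2*x*y**2 + x - y**3 - y**2 - y + 3.
Note: deg(f) ≤ deg(F) = 3; strict inequality happens when F is divisible by Z (lost terms).


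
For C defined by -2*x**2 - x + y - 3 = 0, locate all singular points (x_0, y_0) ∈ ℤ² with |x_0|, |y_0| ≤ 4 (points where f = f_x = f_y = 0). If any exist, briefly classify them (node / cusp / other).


No singular points in the scanned grid; C is smooth there.

Compute partial derivatives:
  f_x = -4*x - 1.
  f_y = 1.
f_y = 1 is a nonzero constant, so f_y never vanishes: no point (x, y) can satisfy f = f_x = f_y = 0. In particular no (x, y) ∈ {−4, ..., 4}² is singular; the curve is smooth.


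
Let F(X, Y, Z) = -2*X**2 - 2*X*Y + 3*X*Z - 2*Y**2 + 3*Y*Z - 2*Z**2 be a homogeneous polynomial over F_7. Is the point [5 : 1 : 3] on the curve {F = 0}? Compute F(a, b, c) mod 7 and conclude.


F(5,1,3) ≡ 2 (mod 7); P is NOT on the curve.

Evaluate F(5, 1, 3) term-by-term (mod 7).
  -2*X**2 ↦ -2·25·1·1 = -50
  -2*X*Y ↦ -2·5·1·1 = -10
  3*X*Z ↦ 3·5·1·3 = 45
  -2*Y**2 ↦ -2·1·1·1 = -2
  3*Y*Z ↦ 3·1·1·3 = 9
  -2*Z**2 ↦ -2·1·1·9 = -18
Sum: F(5, 1, 3) = (-50) + (-10) + (45) + (-2) + (9) + (-18) = -26.
Reducing mod 7: -26 ≡ 2 (mod 7).
Since F(a, b, c) ≡ 2 ≠ 0 (mod 7), P does NOT lie on the curve.


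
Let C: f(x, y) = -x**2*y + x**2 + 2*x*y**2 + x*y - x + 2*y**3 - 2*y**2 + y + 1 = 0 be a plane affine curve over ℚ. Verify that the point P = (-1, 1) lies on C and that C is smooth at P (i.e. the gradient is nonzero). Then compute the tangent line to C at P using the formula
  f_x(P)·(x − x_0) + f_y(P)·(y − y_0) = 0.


Tangent line at P: 2*x - 3*y + 5 = 0.

Step 1: f(-1, 1) = 0, so P lies on C.
Step 2: partial derivatives
  f_x(x, y) = -2*x*y + 2*x + 2*y**2 + y - 1, f_y(x, y) = -x**2 + 4*x*y + x + 6*y**2 - 4*y + 1.
  f_x(P) = 2, f_y(P) = -3 (gradient nonzero, so P is smooth).
Step 3: tangent line at P: 2·(x − -1) + -3·(y − 1) = 0.
Expanding: 2*x - 3*y + 5 = 0.


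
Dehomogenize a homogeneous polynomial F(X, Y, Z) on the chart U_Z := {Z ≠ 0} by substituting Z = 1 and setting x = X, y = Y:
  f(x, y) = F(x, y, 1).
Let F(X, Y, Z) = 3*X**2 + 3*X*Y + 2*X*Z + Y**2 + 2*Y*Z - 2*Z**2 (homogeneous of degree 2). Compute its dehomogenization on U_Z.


f(x, y) = 3*x**2 + 3*x*y + 2*x + y**2 + 2*y - 2

On U_Z we set Z = 1. Each monomial c·X^i·Y^j·Z^k in F becomes c·x^i·y^j·1^k = c·x^i·y^j.
Substituting Z = 1: F(X, Y, 1) = 3*x**2 + 3*x*y + 2*x + y**2 + 2*y - 2.
Note: deg(f) ≤ deg(F) = 2; strict inequality happens when F is divisible by Z (lost terms).


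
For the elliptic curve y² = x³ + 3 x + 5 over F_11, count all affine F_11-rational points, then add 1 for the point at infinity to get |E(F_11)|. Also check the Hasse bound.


Affine points = {(0, 4), (0, 7), (1, 3), (1, 8), (4, 2), (4, 9), (10, 1), (10, 10)}; affine count = 8; |E(F_11)| = 9.

Discriminant check: Δ ∝ 4a³ + 27b² = 4·3³ + 27·5² = 4·27 + 27·25 ≡ 2 (mod 11). Nonzero ⇒ E is nonsingular.
For each x ∈ F_11, compute rhs = x³ + 3·x + 5 mod 11, then count y ∈ F_11 with y² ≡ rhs.
  x = 0: rhs = 5, matching y values: 4, 7 (2 points).
  x = 1: rhs = 9, matching y values: 3, 8 (2 points).
  x = 2: rhs = 8, matching y values: none (0 points).
  x = 3: rhs = 8, matching y values: none (0 points).
  x = 4: rhs = 4, matching y values: 2, 9 (2 points).
  x = 5: rhs = 2, matching y values: none (0 points).
  x = 6: rhs = 8, matching y values: none (0 points).
  x = 7: rhs = 6, matching y values: none (0 points).
  x = 8: rhs = 2, matching y values: none (0 points).
  x = 9: rhs = 2, matching y values: none (0 points).
  x = 10: rhs = 1, matching y values: 1, 10 (2 points).
Total affine count: 8.
Full point count |E(F_11)| = 8 + 1 = 9.
Hasse bound: |9 − (11+1)| = |-3| = 3 ≤ 2√11 ≈ 6.6332 ✓.


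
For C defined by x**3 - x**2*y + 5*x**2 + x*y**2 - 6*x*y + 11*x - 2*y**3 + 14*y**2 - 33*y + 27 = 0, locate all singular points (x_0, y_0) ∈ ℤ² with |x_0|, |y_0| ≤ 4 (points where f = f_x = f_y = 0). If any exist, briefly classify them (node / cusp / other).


Singular points: {(-1, 2)}; classification: cusp.

Compute partial derivatives:
  f_x = 3*x**2 - 2*x*y + 10*x + y**2 - 6*y + 11.
  f_y = -x**2 + 2*x*y - 6*x - 6*y**2 + 28*y - 33.
Scan x_0 ∈ {−4, ..., 4}. For each x_0, f_y(x_0, y) is a polynomial in y; find its integer roots y ∈ {−4, ..., 4}, then test f_x and f at those candidates.
  x = -4: f_y(-4, y) = -6*y**2 + 20*y - 25; no integer root y with |y| ≤ 4.
  x = -3: f_y(-3, y) = -6*y**2 + 22*y - 24; no integer root y with |y| ≤ 4.
  x = -2: f_y(-2, y) = -6*y**2 + 24*y - 25; no integer root y with |y| ≤ 4.
  x = -1: f_y(-1, y) = -6*y**2 + 26*y - 28; vanishes at y ∈ {2}. (-1, 2): f_x = 0, f = 0 — SINGULAR.
  x = 0: f_y(0, y) = -6*y**2 + 28*y - 33; no integer root y with |y| ≤ 4.
  x = 1: f_y(1, y) = -6*y**2 + 30*y - 40; no integer root y with |y| ≤ 4.
  x = 2: f_y(2, y) = -6*y**2 + 32*y - 49; no integer root y with |y| ≤ 4.
  x = 3: f_y(3, y) = -6*y**2 + 34*y - 60; no integer root y with |y| ≤ 4.
  x = 4: f_y(4, y) = -6*y**2 + 36*y - 73; no integer root y with |y| ≤ 4.
Only singular point on the grid: (-1, 2).
Classify: substitute x = -1 + u, y = 2 + v and expand: f = u**3 - u**2*v + u*v**2 - 2*v**3 + v**2.
No constant or linear terms (consistent with a singular point). Quadratic part: v**2. Cubic part: u**3 - u**2*v + u*v**2 - 2*v**3.
The quadratic part v**2 is a perfect square, so there is a single (double) tangent line v = 0, i.e. y = 2. Restricting the cubic part to that line (v = 0) leaves u**3 ≠ 0, so f is not divisible by v and the branch is v² ≈ -u**3 to lowest order — this is a cusp.
Classification: cusp.


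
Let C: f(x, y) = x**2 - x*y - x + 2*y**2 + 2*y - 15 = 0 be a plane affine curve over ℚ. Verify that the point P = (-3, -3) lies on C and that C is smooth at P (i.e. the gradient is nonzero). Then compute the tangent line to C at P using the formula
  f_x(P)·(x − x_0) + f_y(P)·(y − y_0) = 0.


Tangent line at P: -4*x - 7*y - 33 = 0.

Step 1: f(-3, -3) = 0, so P lies on C.
Step 2: partial derivatives
  f_x(x, y) = 2*x - y - 1, f_y(x, y) = -x + 4*y + 2.
  f_x(P) = -4, f_y(P) = -7 (gradient nonzero, so P is smooth).
Step 3: tangent line at P: -4·(x − -3) + -7·(y − -3) = 0.
Expanding: -4*x - 7*y - 33 = 0.


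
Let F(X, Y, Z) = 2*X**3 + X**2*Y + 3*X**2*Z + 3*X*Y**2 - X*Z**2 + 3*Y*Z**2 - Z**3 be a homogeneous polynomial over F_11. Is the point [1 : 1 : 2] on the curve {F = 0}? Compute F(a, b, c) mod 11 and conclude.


F(1,1,2) ≡ 1 (mod 11); P is NOT on the curve.

Evaluate F(1, 1, 2) term-by-term (mod 11).
  2*X**3 ↦ 2·1·1·1 = 2
  X**2*Y ↦ 1·1·1·1 = 1
  3*X**2*Z ↦ 3·1·1·2 = 6
  3*X*Y**2 ↦ 3·1·1·1 = 3
  -X*Z**2 ↦ -1·1·1·4 = -4
  3*Y*Z**2 ↦ 3·1·1·4 = 12
  -Z**3 ↦ -1·1·1·8 = -8
Sum: F(1, 1, 2) = (2) + (1) + (6) + (3) + (-4) + (12) + (-8) = 12.
Reducing mod 11: 12 ≡ 1 (mod 11).
Since F(a, b, c) ≡ 1 ≠ 0 (mod 11), P does NOT lie on the curve.


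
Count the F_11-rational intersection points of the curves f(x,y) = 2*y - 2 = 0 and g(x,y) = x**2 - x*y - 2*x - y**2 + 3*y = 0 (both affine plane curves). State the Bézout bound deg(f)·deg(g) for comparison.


Common zeros: {(1, 1), (2, 1)}; count = 2; Bézout bound = 2.

deg(f) = 1, deg(g) = 2, so Bézout bound = 2.
Scan x ∈ F_11. For each x, list the y ∈ F_11 with f(x, y) ≡ 0 and those with g(x, y) ≡ 0 (mod 11); the common zeros in that column are the intersection.
  x = 0: f ≡ 0 at y ∈ {1}; g ≡ 0 at y ∈ {0, 3}; common: ∅.
  x = 1: f ≡ 0 at y ∈ {1}; g ≡ 0 at y ∈ {1}; common: {1}.
  x = 2: f ≡ 0 at y ∈ {1}; g ≡ 0 at y ∈ {0, 1}; common: {1}.
  x = 3: f ≡ 0 at y ∈ {1}; g ≡ 0 at y ∈ {5, 6}; common: ∅.
  x = 4: f ≡ 0 at y ∈ {1}; g ≡ 0 at y ∈ {5}; common: ∅.
  x = 5: f ≡ 0 at y ∈ {1}; g ≡ 0 at y ∈ {3, 6}; common: ∅.
  x = 6: f ≡ 0 at y ∈ {1}; g ≡ 0 at y ∈ ∅; common: ∅.
  x = 7: f ≡ 0 at y ∈ {1}; g ≡ 0 at y ∈ ∅; common: ∅.
  x = 8: f ≡ 0 at y ∈ {1}; g ≡ 0 at y ∈ ∅; common: ∅.
  x = 9: f ≡ 0 at y ∈ {1}; g ≡ 0 at y ∈ ∅; common: ∅.
  x = 10: f ≡ 0 at y ∈ {1}; g ≡ 0 at y ∈ ∅; common: ∅.
Collecting: common zeros = {(1, 1), (2, 1)}, so the count is 2.
Comparison with the Bézout bound: 2 ≤ 2 = deg(f)·deg(g), as expected for curves with no common component (the bound is attained).


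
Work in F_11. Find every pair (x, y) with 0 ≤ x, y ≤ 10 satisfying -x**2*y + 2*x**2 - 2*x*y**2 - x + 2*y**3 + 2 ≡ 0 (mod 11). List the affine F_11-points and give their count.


Affine F_11-points: {(0, 10), (1, 5), (1, 8), (1, 10), (2, 2), (4, 5), (5, 8), (6, 1), (8, 1)}; count = 9.

For each of the 121 pairs (x, y) ∈ F_11², evaluate f(x, y) mod 11. Record the zeros.
  x = 0: [0↦2, 1↦4, 2↦7, 3↦1, 4↦9, 5↦10, 6↦5, 7↦6, 8↦3, 9↦8, 10↦0]  zeros at y ∈ {10}
  x = 1: [0↦3, 1↦2, 2↦9, 3↦3, 4↦7, 5↦0, 6↦5, 7↦1, 8↦0, 9↦3, 10↦0]  zeros at y ∈ {5, 8, 10}
  x = 2: [0↦8, 1↦2, 2↦0, 3↦3, 4↦1, 5↦6, 6↦8, 7↦8, 8↦7, 9↦6, 10↦6]  zeros at y ∈ {2}
  x = 3: [0↦6, 1↦4, 2↦2, 3↦1, 4↦2, 5↦6, 6↦3, 7↦5, 8↦2, 9↦6, 10↦7]  zeros at y ∈ ∅
  x = 4: [0↦8, 1↦8, 2↦4, 3↦8, 4↦10, 5↦0, 6↦1, 7↦3, 8↦7, 9↦3, 10↦3]  zeros at y ∈ {5}
  x = 5: [0↦3, 1↦3, 2↦6, 3↦2, 4↦3, 5↦10, 6↦2, 7↦2, 8↦0, 9↦8, 10↦5]  zeros at y ∈ {8}
  x = 6: [0↦2, 1↦0, 2↦8, 3↦5, 4↦3, 5↦3, 6↦6, 7↦2, 8↦3, 9↦10, 10↦2]  zeros at y ∈ {1}
  x = 7: [0↦5, 1↦10, 2↦10, 3↦6, 4↦10, 5↦1, 6↦2, 7↦3, 8↦5, 9↦9, 10↦5]  zeros at y ∈ ∅
  x = 8: [0↦1, 1↦0, 2↦1, 3↦5, 4↦2, 5↦4, 6↦1, 7↦5, 8↦6, 9↦5, 10↦3]  zeros at y ∈ {1}
  x = 9: [0↦1, 1↦3, 2↦3, 3↦2, 4↦1, 5↦1, 6↦3, 7↦8, 8↦6, 9↦9, 10↦7]  zeros at y ∈ ∅
  x = 10: [0↦5, 1↦8, 2↦5, 3↦8, 4↦7, 5↦3, 6↦8, 7↦1, 8↦5, 9↦10, 10↦6]  zeros at y ∈ ∅
Collecting zeros: affine points = {(0, 10), (1, 5), (1, 8), (1, 10), (2, 2), (4, 5), (5, 8), (6, 1), (8, 1)}.
Total count |C(F_11)_aff| = 9.


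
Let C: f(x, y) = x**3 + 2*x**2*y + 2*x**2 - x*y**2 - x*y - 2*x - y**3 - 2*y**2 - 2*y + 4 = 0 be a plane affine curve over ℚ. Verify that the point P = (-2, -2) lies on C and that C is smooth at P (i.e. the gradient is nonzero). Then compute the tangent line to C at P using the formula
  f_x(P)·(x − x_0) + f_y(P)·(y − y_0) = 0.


Tangent line at P: 16*x - 4*y + 24 = 0.

Step 1: f(-2, -2) = 0, so P lies on C.
Step 2: partial derivatives
  f_x(x, y) = 3*x**2 + 4*x*y + 4*x - y**2 - y - 2, f_y(x, y) = 2*x**2 - 2*x*y - x - 3*y**2 - 4*y - 2.
  f_x(P) = 16, f_y(P) = -4 (gradient nonzero, so P is smooth).
Step 3: tangent line at P: 16·(x − -2) + -4·(y − -2) = 0.
Expanding: 16*x - 4*y + 24 = 0.


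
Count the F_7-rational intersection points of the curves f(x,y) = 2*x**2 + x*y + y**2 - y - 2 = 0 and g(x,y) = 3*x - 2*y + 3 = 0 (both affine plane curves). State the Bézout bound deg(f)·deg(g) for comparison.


Common zeros: {(6, 0)}; count = 1; Bézout bound = 2.

deg(f) = 2, deg(g) = 1, so Bézout bound = 2.
Scan x ∈ F_7. For each x, list the y ∈ F_7 with f(x, y) ≡ 0 and those with g(x, y) ≡ 0 (mod 7); the common zeros in that column are the intersection.
  x = 0: f ≡ 0 at y ∈ {2, 6}; g ≡ 0 at y ∈ {5}; common: ∅.
  x = 1: f ≡ 0 at y ∈ {0}; g ≡ 0 at y ∈ {3}; common: ∅.
  x = 2: f ≡ 0 at y ∈ ∅; g ≡ 0 at y ∈ {1}; common: ∅.
  x = 3: f ≡ 0 at y ∈ ∅; g ≡ 0 at y ∈ {6}; common: ∅.
  x = 4: f ≡ 0 at y ∈ {5, 6}; g ≡ 0 at y ∈ {4}; common: ∅.
  x = 5: f ≡ 0 at y ∈ ∅; g ≡ 0 at y ∈ {2}; common: ∅.
  x = 6: f ≡ 0 at y ∈ {0, 2}; g ≡ 0 at y ∈ {0}; common: {0}.
Collecting: common zeros = {(6, 0)}, so the count is 1.
Comparison with the Bézout bound: 1 ≤ 2 = deg(f)·deg(g), as expected for curves with no common component (the affine F_7-count falls short of the bound because intersections may lie at infinity, over extension fields, or carry multiplicity).


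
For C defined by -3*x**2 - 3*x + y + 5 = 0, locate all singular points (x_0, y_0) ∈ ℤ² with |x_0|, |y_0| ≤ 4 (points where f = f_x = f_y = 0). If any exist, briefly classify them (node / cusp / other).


No singular points in the scanned grid; C is smooth there.

Compute partial derivatives:
  f_x = -6*x - 3.
  f_y = 1.
f_y = 1 is a nonzero constant, so f_y never vanishes: no point (x, y) can satisfy f = f_x = f_y = 0. In particular no (x, y) ∈ {−4, ..., 4}² is singular; the curve is smooth.


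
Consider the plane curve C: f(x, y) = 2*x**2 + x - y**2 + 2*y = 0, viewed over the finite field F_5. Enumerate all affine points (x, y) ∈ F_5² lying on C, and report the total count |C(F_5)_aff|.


Affine F_5-points: {(0, 0), (0, 2), (1, 3), (1, 4), (2, 0), (2, 2)}; count = 6.

For each of the 25 pairs (x, y) ∈ F_5², evaluate f(x, y) mod 5. Record the zeros.
  x = 0: [0↦0, 1↦1, 2↦0, 3↦2, 4↦2]  zeros at y ∈ {0, 2}
  x = 1: [0↦3, 1↦4, 2↦3, 3↦0, 4↦0]  zeros at y ∈ {3, 4}
  x = 2: [0↦0, 1↦1, 2↦0, 3↦2, 4↦2]  zeros at y ∈ {0, 2}
  x = 3: [0↦1, 1↦2, 2↦1, 3↦3, 4↦3]  zeros at y ∈ ∅
  x = 4: [0↦1, 1↦2, 2↦1, 3↦3, 4↦3]  zeros at y ∈ ∅
Collecting zeros: affine points = {(0, 0), (0, 2), (1, 3), (1, 4), (2, 0), (2, 2)}.
Total count |C(F_5)_aff| = 6.


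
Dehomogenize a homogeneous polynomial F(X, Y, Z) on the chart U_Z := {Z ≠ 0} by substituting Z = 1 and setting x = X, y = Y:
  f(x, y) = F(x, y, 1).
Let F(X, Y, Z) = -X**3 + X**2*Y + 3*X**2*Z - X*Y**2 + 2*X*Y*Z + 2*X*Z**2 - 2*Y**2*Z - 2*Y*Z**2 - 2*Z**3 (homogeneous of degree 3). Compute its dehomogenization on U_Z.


f(x, y) = -x**3 + x**2*y + 3*x**2 - x*y**2 + 2*x*y + 2*x - 2*y**2 - 2*y - 2

On U_Z we set Z = 1. Each monomial c·X^i·Y^j·Z^k in F becomes c·x^i·y^j·1^k = c·x^i·y^j.
Substituting Z = 1: F(X, Y, 1) = -x**3 + x**2*y + 3*x**2 - x*y**2 + 2*x*y + 2*x - 2*y**2 - 2*y - 2.
Note: deg(f) ≤ deg(F) = 3; strict inequality happens when F is divisible by Z (lost terms).


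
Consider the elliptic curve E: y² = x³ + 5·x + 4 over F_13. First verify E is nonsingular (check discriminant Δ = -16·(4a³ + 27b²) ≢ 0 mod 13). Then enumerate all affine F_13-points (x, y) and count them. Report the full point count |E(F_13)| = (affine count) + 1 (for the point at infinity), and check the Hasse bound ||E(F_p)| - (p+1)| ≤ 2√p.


Affine points = {(0, 2), (0, 11), (1, 6), (1, 7), (2, 3), (2, 10), (4, 6), (4, 7), (6, 4), (6, 9), (8, 6), (8, 7), (10, 1), (10, 12), (11, 5), (11, 8)}; affine count = 16; |E(F_13)| = 17.

Discriminant check: Δ ∝ 4a³ + 27b² = 4·5³ + 27·4² = 4·125 + 27·16 ≡ 9 (mod 13). Nonzero ⇒ E is nonsingular.
For each x ∈ F_13, compute rhs = x³ + 5·x + 4 mod 13, then count y ∈ F_13 with y² ≡ rhs.
  x = 0: rhs = 4, matching y values: 2, 11 (2 points).
  x = 1: rhs = 10, matching y values: 6, 7 (2 points).
  x = 2: rhs = 9, matching y values: 3, 10 (2 points).
  x = 3: rhs = 7, matching y values: none (0 points).
  x = 4: rhs = 10, matching y values: 6, 7 (2 points).
  x = 5: rhs = 11, matching y values: none (0 points).
  x = 6: rhs = 3, matching y values: 4, 9 (2 points).
  x = 7: rhs = 5, matching y values: none (0 points).
  x = 8: rhs = 10, matching y values: 6, 7 (2 points).
  x = 9: rhs = 11, matching y values: none (0 points).
  x = 10: rhs = 1, matching y values: 1, 12 (2 points).
  x = 11: rhs = 12, matching y values: 5, 8 (2 points).
  x = 12: rhs = 11, matching y values: none (0 points).
Total affine count: 16.
Full point count |E(F_13)| = 16 + 1 = 17.
Hasse bound: |17 − (13+1)| = |3| = 3 ≤ 2√13 ≈ 7.2111 ✓.


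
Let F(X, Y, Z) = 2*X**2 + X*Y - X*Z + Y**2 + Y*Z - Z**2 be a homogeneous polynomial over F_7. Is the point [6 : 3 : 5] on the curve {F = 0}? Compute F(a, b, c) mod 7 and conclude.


F(6,3,5) ≡ 3 (mod 7); P is NOT on the curve.

Evaluate F(6, 3, 5) term-by-term (mod 7).
  2*X**2 ↦ 2·36·1·1 = 72
  X*Y ↦ 1·6·3·1 = 18
  -X*Z ↦ -1·6·1·5 = -30
  Y**2 ↦ 1·1·9·1 = 9
  Y*Z ↦ 1·1·3·5 = 15
  -Z**2 ↦ -1·1·1·25 = -25
Sum: F(6, 3, 5) = (72) + (18) + (-30) + (9) + (15) + (-25) = 59.
Reducing mod 7: 59 ≡ 3 (mod 7).
Since F(a, b, c) ≡ 3 ≠ 0 (mod 7), P does NOT lie on the curve.


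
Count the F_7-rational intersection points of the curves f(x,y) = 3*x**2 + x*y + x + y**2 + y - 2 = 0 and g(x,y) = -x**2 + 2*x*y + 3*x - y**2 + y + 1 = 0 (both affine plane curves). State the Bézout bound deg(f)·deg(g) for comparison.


Common zeros: {(5, 5)}; count = 1; Bézout bound = 4.

deg(f) = 2, deg(g) = 2, so Bézout bound = 4.
Scan x ∈ F_7. For each x, list the y ∈ F_7 with f(x, y) ≡ 0 and those with g(x, y) ≡ 0 (mod 7); the common zeros in that column are the intersection.
  x = 0: f ≡ 0 at y ∈ {1, 5}; g ≡ 0 at y ∈ ∅; common: ∅.
  x = 1: f ≡ 0 at y ∈ ∅; g ≡ 0 at y ∈ {5}; common: ∅.
  x = 2: f ≡ 0 at y ∈ ∅; g ≡ 0 at y ∈ {1, 4}; common: ∅.
  x = 3: f ≡ 0 at y ∈ {0, 3}; g ≡ 0 at y ∈ {1, 6}; common: ∅.
  x = 4: f ≡ 0 at y ∈ {1}; g ≡ 0 at y ∈ ∅; common: ∅.
  x = 5: f ≡ 0 at y ∈ {3, 5}; g ≡ 0 at y ∈ {5, 6}; common: {5}.
  x = 6: f ≡ 0 at y ∈ {0}; g ≡ 0 at y ∈ ∅; common: ∅.
Collecting: common zeros = {(5, 5)}, so the count is 1.
Comparison with the Bézout bound: 1 ≤ 4 = deg(f)·deg(g), as expected for curves with no common component (the affine F_7-count falls short of the bound because intersections may lie at infinity, over extension fields, or carry multiplicity).
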